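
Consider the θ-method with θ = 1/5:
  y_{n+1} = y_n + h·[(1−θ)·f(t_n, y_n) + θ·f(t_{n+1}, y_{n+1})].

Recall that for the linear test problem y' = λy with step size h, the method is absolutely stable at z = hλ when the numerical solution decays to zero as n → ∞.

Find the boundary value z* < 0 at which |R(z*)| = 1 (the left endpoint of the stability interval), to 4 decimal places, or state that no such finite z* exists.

left endpoint -3.3333.

Set f=λy, z=hλ:
  y_{n+1} = y_n + z·[4/5·y_n + 1/5·y_{n+1}] ⇒ (1 − 1/5z)y_{n+1} = (1 + 4/5z)y_n
  so R(z) = (1 + 4/5z)/(1 − 1/5z).

Need |R(x)|<1, x<0.
x=-0.3: |R|=0.7170
R=−1: 1+4/5x = −1+1/5x ⇒ -3/5x=2 ⇒ x=2/(-3/5)=-3.3333
Confirm numerically:
  x=-2.949: |R|=0.85495 <1
  x=-2.634: |R|=0.72518 <1
  x=-2.480: |R|=0.65775 <1
  x=-3.618: |R|=1.09909 >1
  x=-3.597: |R|=1.09201 >1
  x=-3.353: |R|=1.00706 >1
So |R|<1 on (-3.3333, 0).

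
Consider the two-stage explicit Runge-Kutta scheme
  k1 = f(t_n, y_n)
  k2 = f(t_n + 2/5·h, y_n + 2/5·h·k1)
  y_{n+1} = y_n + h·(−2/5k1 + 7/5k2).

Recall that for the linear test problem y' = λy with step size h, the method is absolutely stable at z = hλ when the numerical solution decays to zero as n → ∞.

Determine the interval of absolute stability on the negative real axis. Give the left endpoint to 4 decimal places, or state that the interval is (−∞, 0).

With y'=λy (z=hλ):
  k1=λy_n ⇒ h·k1=z·y_n;  k2=λ(1+2/5z)y_n ⇒ h·k2=z(1+2/5z)y_n
  y_{n+1}/y_n = 1 − 2/5z + 7/5z(1+2/5z) = 1 + z + 14/25z²
  R(z) = 1 + z + 14/25z².

Boundary: |R(x)|=1, x<0.
x=-1.63: |R|=0.8579
R=1: x+14/25x²=0 ⇒ x=−25/14=-1.7857; min R=1−1/(4·14/25)=0.5536>−1
Confirm numerically:
  x=-1.491: |R|=0.75393 <1
  x=-1.012: |R|=0.56152 <1
  x=-0.755: |R|=0.56421 <1
  x=-2.169: |R|=1.46555 >1
  x=-2.128: |R|=1.40790 >1
So |R|<1 on (-1.7857, 0).

z∈(-1.7857,0).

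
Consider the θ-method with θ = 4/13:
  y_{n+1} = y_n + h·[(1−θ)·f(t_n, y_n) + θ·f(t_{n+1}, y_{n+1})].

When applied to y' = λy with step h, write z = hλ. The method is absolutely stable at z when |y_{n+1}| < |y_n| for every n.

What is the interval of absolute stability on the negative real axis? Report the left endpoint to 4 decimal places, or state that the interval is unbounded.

On y'=λy, z=hλ:
  y_{n+1} = y_n + z·[9/13·y_n + 4/13·y_{n+1}] ⇒ (1 − 4/13z)y_{n+1} = (1 + 9/13z)y_n
  Hence R(z) = (1 + 9/13z)/(1 − 4/13z).

Need |R(x)|<1, x<0.
x=-1.17: |R|=0.1397
R=−1: 1+9/13x = −1+4/13x ⇒ -5/13x=2 ⇒ x=2/(-5/13)=-5.2000
Confirm numerically:
  x=-4.479: |R|=0.88339 <1
  x=-4.447: |R|=0.87771 <1
  x=-3.745: |R|=0.73999 <1
  x=-5.616: |R|=1.05865 >1
  x=-5.253: |R|=1.00779 >1
Interval (-5.2000, 0).

(-5.2000, 0).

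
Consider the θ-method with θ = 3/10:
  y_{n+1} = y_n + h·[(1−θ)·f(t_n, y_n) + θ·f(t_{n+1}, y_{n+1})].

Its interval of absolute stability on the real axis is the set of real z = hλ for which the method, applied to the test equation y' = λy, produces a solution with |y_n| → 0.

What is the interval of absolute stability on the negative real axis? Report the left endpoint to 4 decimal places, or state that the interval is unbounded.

Set f=λy, z=hλ:
  y_{n+1} = y_n + z·[7/10·y_n + 3/10·y_{n+1}] ⇒ (1 − 3/10z)y_{n+1} = (1 + 7/10z)y_n
  R(z) = (1 + 7/10z)/(1 − 3/10z).

Solve |R(x)|<1 on ℝ⁻.
x=-0.99: |R|=0.2367
R=−1: 1+7/10x = −1+3/10x ⇒ -2/5x=2 ⇒ x=2/(-2/5)=-5.0000
Confirm numerically:
  x=-4.273: |R|=0.87256 <1
  x=-3.334: |R|=0.66683 <1
  x=-3.308: |R|=0.66031 <1
  x=-5.592: |R|=1.08844 >1
  x=-5.254: |R|=1.03944 >1
So |R|<1 on (-5.0000, 0).

z∈(-5.0000,0).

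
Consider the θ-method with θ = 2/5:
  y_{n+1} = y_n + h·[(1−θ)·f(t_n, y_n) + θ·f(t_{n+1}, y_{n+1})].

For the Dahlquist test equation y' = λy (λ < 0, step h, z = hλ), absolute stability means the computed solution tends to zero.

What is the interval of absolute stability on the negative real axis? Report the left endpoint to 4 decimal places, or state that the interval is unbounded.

On y'=λy, z=hλ:
  y_{n+1} = y_n + z·[3/5·y_n + 2/5·y_{n+1}] ⇒ (1 − 2/5z)y_{n+1} = (1 + 3/5z)y_n
  Hence R(z) = (1 + 3/5z)/(1 − 2/5z).

Boundary: |R(x)|=1, x<0.
x=-1.41: |R|=0.0985
R=−1: 1+3/5x = −1+2/5x ⇒ -1/5x=2 ⇒ x=2/(-1/5)=-10.0000
Confirm numerically:
  x=-6.110: |R|=0.77410 <1
  x=-5.688: |R|=0.73669 <1
  x=-4.310: |R|=0.58223 <1
  x=-10.248: |R|=1.00973 >1
  x=-10.093: |R|=1.00369 >1
So |R|<1 on (-10.0000, 0).

z∈(-10.0000,0).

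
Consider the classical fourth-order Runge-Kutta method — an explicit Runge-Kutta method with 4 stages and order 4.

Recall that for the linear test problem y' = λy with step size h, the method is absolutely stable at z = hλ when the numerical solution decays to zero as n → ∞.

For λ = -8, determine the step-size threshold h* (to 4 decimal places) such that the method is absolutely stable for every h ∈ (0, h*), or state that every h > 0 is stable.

(-2.7853,0); λ=-8 ⇒ h* = 0.3482.

Set f=λy, z=hλ:
  order 4, 4-stage ⇒ R(z)=1+z+z^2/2+z^3/6+z^4/24
  (e.g. R(-0.39)=0.67713, |R|=0.67713)

Solve |R(x)|<1 on ℝ⁻.
x=-0.39: |R|=0.6771
|R(-2.28)|=0.4698 |R(-1.61)|=0.2705 |R(-0.74)|=0.4788
Bisect:
  x_lo=-3.3601 |R|=2.2735  x_hi=-0.0672 |R|=0.9350
  mid=-1.71364 |R|=0.27525 →hi
  mid=-2.53687 |R|=0.68566 →hi
  mid=-2.94848 |R|=1.27524 →lo
  mid=-2.74268 |R|=0.93763 →hi
  mid=-2.84558 |R|=1.09476 →lo
  mid=-2.79413 |R|=1.01340 →lo
  mid=-2.76840 |R|=0.97483 →hi
  ...
  [-2.78549,-2.78528] ⇒ x*=-2.7853
Interval (-2.7853, 0).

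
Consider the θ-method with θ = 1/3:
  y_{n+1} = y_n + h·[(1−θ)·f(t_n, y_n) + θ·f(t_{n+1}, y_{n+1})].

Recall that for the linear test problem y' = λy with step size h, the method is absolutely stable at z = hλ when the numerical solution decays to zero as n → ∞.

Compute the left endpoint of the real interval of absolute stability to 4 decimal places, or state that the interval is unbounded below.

z* = -6.0000.

Test eqn y'=λy, z=hλ:
  y_{n+1} = y_n + z·[2/3·y_n + 1/3·y_{n+1}] ⇒ (1 − 1/3z)y_{n+1} = (1 + 2/3z)y_n
  so R(z) = (1 + 2/3z)/(1 − 1/3z).

Find x<0 with |R(x)|<1.
x=-0.95: |R|=0.2785
R=−1: 1+2/3x = −1+1/3x ⇒ -1/3x=2 ⇒ x=2/(-1/3)=-6.0000
Confirm numerically:
  x=-5.341: |R|=0.92099 <1
  x=-5.163: |R|=0.89746 <1
  x=-3.394: |R|=0.59243 <1
  x=-6.343: |R|=1.03671 >1
  x=-6.241: |R|=1.02608 >1
Interval (-6.0000, 0).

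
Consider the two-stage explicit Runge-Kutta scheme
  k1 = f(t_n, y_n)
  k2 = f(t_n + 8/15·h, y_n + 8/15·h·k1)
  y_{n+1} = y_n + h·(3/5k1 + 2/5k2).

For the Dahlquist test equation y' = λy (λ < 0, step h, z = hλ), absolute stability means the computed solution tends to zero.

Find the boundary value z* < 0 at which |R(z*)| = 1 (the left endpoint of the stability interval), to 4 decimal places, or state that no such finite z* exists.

Test eqn y'=λy, z=hλ:
  k1=λy_n ⇒ h·k1=z·y_n;  k2=λ(1+8/15z)y_n ⇒ h·k2=z(1+8/15z)y_n
  y_{n+1}/y_n = 1 + 3/5z + 2/5z(1+8/15z) = 1 + z + 16/75z²
  Hence R(z) = 1 + z + 16/75z².

Solve |R(x)|<1 on ℝ⁻.
x=-1.62: |R|=0.0601
R=1: x+16/75x²=0 ⇒ x=−75/16=-4.6875; min R=1−1/(4·16/75)=-0.1719>−1
Confirm numerically:
  x=-3.598: |R|=0.16373 <1
  x=-3.312: |R|=0.02813 <1
  x=-3.264: |R|=0.00879 <1
  x=-2.911: |R|=0.10323 <1
  x=-5.165: |R|=1.52614 >1
  x=-5.114: |R|=1.46531 >1
Stable set (-4.6875, 0).

z* = -4.6875.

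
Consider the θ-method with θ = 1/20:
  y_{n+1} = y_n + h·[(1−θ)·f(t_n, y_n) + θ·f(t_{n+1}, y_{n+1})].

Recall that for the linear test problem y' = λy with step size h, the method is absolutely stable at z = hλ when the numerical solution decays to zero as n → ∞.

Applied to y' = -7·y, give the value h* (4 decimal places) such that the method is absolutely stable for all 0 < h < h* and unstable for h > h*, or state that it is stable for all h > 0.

On y'=λy, z=hλ:
  y_{n+1} = y_n + z·[19/20·y_n + 1/20·y_{n+1}] ⇒ (1 − 1/20z)y_{n+1} = (1 + 19/20z)y_n
  Hence R(z) = (1 + 19/20z)/(1 − 1/20z).

Need |R(x)|<1, x<0.
x=-1.11: |R|=0.0516
R=−1: 1+19/20x = −1+1/20x ⇒ -9/10x=2 ⇒ x=2/(-9/10)=-2.2222
Confirm numerically:
  x=-1.424: |R|=0.32935 <1
  x=-1.180: |R|=0.11426 <1
  x=-1.152: |R|=0.08926 <1
  x=-2.710: |R|=1.38661 >1
  x=-2.444: |R|=1.17786 >1
  x=-2.386: |R|=1.13169 >1
So |R|<1 on (-2.2222, 0).

(-2.2222,0); λ=-7 ⇒ h* = (20/9)/7 = 0.3175.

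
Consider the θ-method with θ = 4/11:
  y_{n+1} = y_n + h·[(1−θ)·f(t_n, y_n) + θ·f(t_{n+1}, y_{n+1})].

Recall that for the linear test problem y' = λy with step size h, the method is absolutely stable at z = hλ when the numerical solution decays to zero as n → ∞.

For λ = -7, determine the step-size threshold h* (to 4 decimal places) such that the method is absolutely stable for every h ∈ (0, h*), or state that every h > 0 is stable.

Test eqn y'=λy, z=hλ:
  y_{n+1} = y_n + z·[7/11·y_n + 4/11·y_{n+1}] ⇒ (1 − 4/11z)y_{n+1} = (1 + 7/11z)y_n
  Hence R(z) = (1 + 7/11z)/(1 − 4/11z).

Solve |R(x)|<1 on ℝ⁻.
x=-0.88: |R|=0.3333
R=−1: 1+7/11x = −1+4/11x ⇒ -3/11x=2 ⇒ x=2/(-3/11)=-7.3333
Confirm numerically:
  x=-6.959: |R|=0.97108 <1
  x=-4.647: |R|=0.72763 <1
  x=-4.356: |R|=0.68576 <1
  x=-4.015: |R|=0.63211 <1
  x=-7.928: |R|=1.04177 >1
  x=-7.483: |R|=1.01097 >1
Interval (-7.3333, 0).

(-7.3333,0); λ=-7 ⇒ h* = (22/3)/7 = 1.0476.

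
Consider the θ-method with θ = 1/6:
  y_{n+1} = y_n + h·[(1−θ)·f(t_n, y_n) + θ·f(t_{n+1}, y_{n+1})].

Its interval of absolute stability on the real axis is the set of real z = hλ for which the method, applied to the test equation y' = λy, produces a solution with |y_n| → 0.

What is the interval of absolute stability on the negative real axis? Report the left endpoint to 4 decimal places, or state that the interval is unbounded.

With y'=λy (z=hλ):
  y_{n+1} = y_n + z·[5/6·y_n + 1/6·y_{n+1}] ⇒ (1 − 1/6z)y_{n+1} = (1 + 5/6z)y_n
  ⇒ R(z) = (1 + 5/6z)/(1 − 1/6z).

Solve |R(x)|<1 on ℝ⁻.
x=-1.14: |R|=0.0420
R=−1: 1+5/6x = −1+1/6x ⇒ -2/3x=2 ⇒ x=2/(-2/3)=-3.0000
Confirm numerically:
  x=-2.371: |R|=0.69944 <1
  x=-2.172: |R|=0.59471 <1
  x=-1.841: |R|=0.40875 <1
  x=-1.212: |R|=0.00832 <1
  x=-3.425: |R|=1.18037 >1
  x=-3.211: |R|=1.09163 >1
So |R|<1 on (-3.0000, 0).

(-3.0000, 0).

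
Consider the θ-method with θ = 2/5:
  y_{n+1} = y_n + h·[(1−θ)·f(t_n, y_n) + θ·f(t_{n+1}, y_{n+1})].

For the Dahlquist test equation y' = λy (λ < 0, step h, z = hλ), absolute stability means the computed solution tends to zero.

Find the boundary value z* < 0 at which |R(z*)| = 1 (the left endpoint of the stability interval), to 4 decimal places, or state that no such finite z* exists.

Test eqn y'=λy, z=hλ:
  y_{n+1} = y_n + z·[3/5·y_n + 2/5·y_{n+1}] ⇒ (1 − 2/5z)y_{n+1} = (1 + 3/5z)y_n
  ⇒ R(z) = (1 + 3/5z)/(1 − 2/5z).

Need |R(x)|<1, x<0.
x=-1.4: |R|=0.1026
R=−1: 1+3/5x = −1+2/5x ⇒ -1/5x=2 ⇒ x=2/(-1/5)=-10.0000
Confirm numerically:
  x=-8.291: |R|=0.92081 <1
  x=-7.610: |R|=0.88180 <1
  x=-6.394: |R|=0.79728 <1
  x=-10.310: |R|=1.01210 >1
  x=-10.063: |R|=1.00251 >1
Interval (-10.0000, 0).

z* = -10.0000.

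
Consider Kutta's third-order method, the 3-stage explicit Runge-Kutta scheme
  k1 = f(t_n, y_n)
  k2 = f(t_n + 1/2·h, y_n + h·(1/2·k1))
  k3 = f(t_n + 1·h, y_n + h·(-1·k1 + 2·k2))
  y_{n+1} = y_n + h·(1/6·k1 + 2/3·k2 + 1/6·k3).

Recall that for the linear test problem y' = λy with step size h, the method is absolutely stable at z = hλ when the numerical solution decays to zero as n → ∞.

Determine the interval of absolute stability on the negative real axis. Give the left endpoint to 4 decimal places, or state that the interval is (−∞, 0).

With y'=λy (z=hλ):
  order 3, 3-stage ⇒ R(z)=1+z+z^2/2+z^3/6
  (e.g. R(-1.09)=0.28821, |R|=0.28821)

Find x<0 with |R(x)|<1.
x=-1.09: |R|=0.2882
|R(-2.43)|=0.8690 |R(-1.9)|=0.2382 |R(-1.64)|=0.0304
Bisect:
  x_lo=-3.0353 |R|=2.0895  x_hi=-0.2592 |R|=0.7715
  mid=-1.64723 |R|=0.03547 →hi
  mid=-2.34126 |R|=0.73944 →hi
  mid=-2.68827 |R|=1.31281 →lo
  mid=-2.51477 |R|=1.00333 →lo
  mid=-2.42801 |R|=0.86601 →hi
  mid=-2.47139 |R|=0.93328 →hi
  mid=-2.49308 |R|=0.96795 →hi
  mid=-2.50392 |R|=0.98555 →hi
  ...
  [-2.51290,-2.51273] ⇒ x*=-2.5127
Interval (-2.5127, 0).

(-2.5127, 0).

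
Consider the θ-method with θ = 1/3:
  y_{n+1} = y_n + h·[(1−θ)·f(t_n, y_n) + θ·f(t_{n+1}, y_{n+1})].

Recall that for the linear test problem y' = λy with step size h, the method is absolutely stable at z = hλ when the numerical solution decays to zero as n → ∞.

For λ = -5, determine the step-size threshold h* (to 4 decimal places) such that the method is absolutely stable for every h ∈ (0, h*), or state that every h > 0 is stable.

(-6.0000,0); λ=-5 ⇒ h* = (6)/5 = 1.2000.

With y'=λy (z=hλ):
  y_{n+1} = y_n + z·[2/3·y_n + 1/3·y_{n+1}] ⇒ (1 − 1/3z)y_{n+1} = (1 + 2/3z)y_n
  R(z) = (1 + 2/3z)/(1 − 1/3z).

Find x<0 with |R(x)|<1.
x=-1.76: |R|=0.1092
R=−1: 1+2/3x = −1+1/3x ⇒ -1/3x=2 ⇒ x=2/(-1/3)=-6.0000
Confirm numerically:
  x=-4.774: |R|=0.84229 <1
  x=-4.493: |R|=0.79888 <1
  x=-2.464: |R|=0.35286 <1
  x=-6.438: |R|=1.04641 >1
  x=-6.206: |R|=1.02238 >1
  x=-6.118: |R|=1.01294 >1
Interval (-6.0000, 0).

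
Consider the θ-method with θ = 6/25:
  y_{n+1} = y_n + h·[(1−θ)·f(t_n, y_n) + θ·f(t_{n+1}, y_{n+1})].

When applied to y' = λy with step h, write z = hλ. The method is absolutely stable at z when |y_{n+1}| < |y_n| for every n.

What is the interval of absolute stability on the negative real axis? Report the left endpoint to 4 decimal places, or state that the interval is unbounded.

On y'=λy, z=hλ:
  y_{n+1} = y_n + z·[19/25·y_n + 6/25·y_{n+1}] ⇒ (1 − 6/25z)y_{n+1} = (1 + 19/25z)y_n
  Hence R(z) = (1 + 19/25z)/(1 − 6/25z).

Find x<0 with |R(x)|<1.
x=-1.18: |R|=0.0804
R=−1: 1+19/25x = −1+6/25x ⇒ -13/25x=2 ⇒ x=2/(-13/25)=-3.8462
Confirm numerically:
  x=-3.352: |R|=0.85760 <1
  x=-3.085: |R|=0.77258 <1
  x=-2.564: |R|=0.58726 <1
  x=-1.790: |R|=0.25210 <1
  x=-4.264: |R|=1.10739 >1
  x=-4.215: |R|=1.09535 >1
So |R|<1 on (-3.8462, 0).

(-3.8462, 0).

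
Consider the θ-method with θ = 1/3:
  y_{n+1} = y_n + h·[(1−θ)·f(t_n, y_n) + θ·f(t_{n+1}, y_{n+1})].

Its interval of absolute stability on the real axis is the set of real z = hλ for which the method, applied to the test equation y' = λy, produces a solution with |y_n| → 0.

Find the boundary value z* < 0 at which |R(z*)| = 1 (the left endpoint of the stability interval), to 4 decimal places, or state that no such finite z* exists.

Test eqn y'=λy, z=hλ:
  y_{n+1} = y_n + z·[2/3·y_n + 1/3·y_{n+1}] ⇒ (1 − 1/3z)y_{n+1} = (1 + 2/3z)y_n
  R(z) = (1 + 2/3z)/(1 − 1/3z).

Need |R(x)|<1, x<0.
x=-1.28: |R|=0.1028
R=−1: 1+2/3x = −1+1/3x ⇒ -1/3x=2 ⇒ x=2/(-1/3)=-6.0000
Confirm numerically:
  x=-3.229: |R|=0.55515 <1
  x=-2.751: |R|=0.43505 <1
  x=-2.726: |R|=0.42822 <1
  x=-6.555: |R|=1.05808 >1
  x=-6.482: |R|=1.05083 >1
  x=-6.072: |R|=1.00794 >1
Interval (-6.0000, 0).

z* = -6.0000.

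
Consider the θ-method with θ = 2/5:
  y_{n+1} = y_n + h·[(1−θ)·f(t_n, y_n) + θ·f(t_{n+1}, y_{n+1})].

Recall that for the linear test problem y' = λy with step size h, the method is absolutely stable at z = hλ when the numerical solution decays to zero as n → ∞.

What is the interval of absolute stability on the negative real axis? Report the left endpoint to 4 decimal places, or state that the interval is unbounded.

With y'=λy (z=hλ):
  y_{n+1} = y_n + z·[3/5·y_n + 2/5·y_{n+1}] ⇒ (1 − 2/5z)y_{n+1} = (1 + 3/5z)y_n
  Hence R(z) = (1 + 3/5z)/(1 − 2/5z).

Boundary: |R(x)|=1, x<0.
x=-0.89: |R|=0.3437
R=−1: 1+3/5x = −1+2/5x ⇒ -1/5x=2 ⇒ x=2/(-1/5)=-10.0000
Confirm numerically:
  x=-8.860: |R|=0.94982 <1
  x=-8.009: |R|=0.90527 <1
  x=-6.949: |R|=0.83855 <1
  x=-4.445: |R|=0.60007 <1
  x=-10.499: |R|=1.01919 >1
  x=-10.282: |R|=1.01103 >1
  x=-10.167: |R|=1.00659 >1
So |R|<1 on (-10.0000, 0).

(-10.0000, 0).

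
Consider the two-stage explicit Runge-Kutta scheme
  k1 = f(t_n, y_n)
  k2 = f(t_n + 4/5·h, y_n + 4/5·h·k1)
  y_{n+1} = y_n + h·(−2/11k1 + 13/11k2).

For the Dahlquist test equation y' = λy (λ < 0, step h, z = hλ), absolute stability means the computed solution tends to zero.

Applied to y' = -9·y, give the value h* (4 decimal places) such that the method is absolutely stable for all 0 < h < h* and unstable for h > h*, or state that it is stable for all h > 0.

With y'=λy (z=hλ):
  k1=λy_n ⇒ h·k1=z·y_n;  k2=λ(1+4/5z)y_n ⇒ h·k2=z(1+4/5z)y_n
  y_{n+1}/y_n = 1 − 2/11z + 13/11z(1+4/5z) = 1 + z + 52/55z²
  ⇒ R(z) = 1 + z + 52/55z².

Find x<0 with |R(x)|<1.
x=-1.63: |R|=1.8820
R=1: x+52/55x²=0 ⇒ x=−55/52=-1.0577; min R=1−1/(4·52/55)=0.7356>−1
Confirm numerically:
  x=-0.757: |R|=0.78479 <1
  x=-0.613: |R|=0.74227 <1
  x=-0.540: |R|=0.73569 <1
  x=-1.460: |R|=1.55533 >1
  x=-1.186: |R|=1.14387 >1
Interval (-1.0577, 0).

(-1.0577,0); λ=-9 ⇒ h* = (55/52)/9 = 0.1175.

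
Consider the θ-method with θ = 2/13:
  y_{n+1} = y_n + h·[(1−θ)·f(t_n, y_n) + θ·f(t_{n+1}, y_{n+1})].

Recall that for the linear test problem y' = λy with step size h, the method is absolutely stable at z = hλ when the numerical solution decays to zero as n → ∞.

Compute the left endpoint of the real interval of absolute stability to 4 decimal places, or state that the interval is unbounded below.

With y'=λy (z=hλ):
  y_{n+1} = y_n + z·[11/13·y_n + 2/13·y_{n+1}] ⇒ (1 − 2/13z)y_{n+1} = (1 + 11/13z)y_n
  R(z) = (1 + 11/13z)/(1 − 2/13z).

Need |R(x)|<1, x<0.
x=-1.79: |R|=0.4035
R=−1: 1+11/13x = −1+2/13x ⇒ -9/13x=2 ⇒ x=2/(-9/13)=-2.8889
Confirm numerically:
  x=-2.694: |R|=0.90461 <1
  x=-2.570: |R|=0.84179 <1
  x=-2.532: |R|=0.82219 <1
  x=-1.504: |R|=0.22139 <1
  x=-3.379: |R|=1.22325 >1
  x=-3.235: |R|=1.15999 >1
Stable set (-2.8889, 0).

z* = -2.8889.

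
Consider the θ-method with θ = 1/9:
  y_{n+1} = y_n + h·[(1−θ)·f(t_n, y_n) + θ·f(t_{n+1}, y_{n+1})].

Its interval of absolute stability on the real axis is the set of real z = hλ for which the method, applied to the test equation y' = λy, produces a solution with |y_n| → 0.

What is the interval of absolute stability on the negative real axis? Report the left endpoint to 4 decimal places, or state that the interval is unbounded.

Set f=λy, z=hλ:
  y_{n+1} = y_n + z·[8/9·y_n + 1/9·y_{n+1}] ⇒ (1 − 1/9z)y_{n+1} = (1 + 8/9z)y_n
  ⇒ R(z) = (1 + 8/9z)/(1 − 1/9z).

Boundary: |R(x)|=1, x<0.
x=-1.73: |R|=0.4511
R=−1: 1+8/9x = −1+1/9x ⇒ -7/9x=2 ⇒ x=2/(-7/9)=-2.5714
Confirm numerically:
  x=-2.326: |R|=0.84831 <1
  x=-2.190: |R|=0.76139 <1
  x=-1.423: |R|=0.22872 <1
  x=-3.108: |R|=1.31021 >1
  x=-2.696: |R|=1.07456 >1
Interval (-2.5714, 0).

(-2.5714, 0).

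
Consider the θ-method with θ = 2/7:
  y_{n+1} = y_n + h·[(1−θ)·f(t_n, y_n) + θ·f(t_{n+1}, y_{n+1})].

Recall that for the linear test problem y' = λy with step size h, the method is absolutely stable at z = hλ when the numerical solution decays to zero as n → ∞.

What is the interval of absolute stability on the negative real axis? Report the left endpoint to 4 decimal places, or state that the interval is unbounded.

Set f=λy, z=hλ:
  y_{n+1} = y_n + z·[5/7·y_n + 2/7·y_{n+1}] ⇒ (1 − 2/7z)y_{n+1} = (1 + 5/7z)y_n
  Hence R(z) = (1 + 5/7z)/(1 − 2/7z).

Solve |R(x)|<1 on ℝ⁻.
x=-1.2: |R|=0.1064
R=−1: 1+5/7x = −1+2/7x ⇒ -3/7x=2 ⇒ x=2/(-3/7)=-4.6667
Confirm numerically:
  x=-3.418: |R|=0.72926 <1
  x=-3.324: |R|=0.70487 <1
  x=-3.045: |R|=0.62834 <1
  x=-5.086: |R|=1.07326 >1
  x=-5.061: |R|=1.06909 >1
  x=-4.818: |R|=1.02729 >1
Stable set (-4.6667, 0).

(-4.6667, 0).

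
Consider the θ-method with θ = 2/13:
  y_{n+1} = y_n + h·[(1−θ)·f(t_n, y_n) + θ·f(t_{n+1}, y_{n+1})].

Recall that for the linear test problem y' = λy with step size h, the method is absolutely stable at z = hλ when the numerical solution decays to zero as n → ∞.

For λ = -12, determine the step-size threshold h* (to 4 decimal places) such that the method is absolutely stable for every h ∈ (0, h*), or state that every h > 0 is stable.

(-2.8889,0); λ=-12 ⇒ h* = (26/9)/12 = 0.2407.

Test eqn y'=λy, z=hλ:
  y_{n+1} = y_n + z·[11/13·y_n + 2/13·y_{n+1}] ⇒ (1 − 2/13z)y_{n+1} = (1 + 11/13z)y_n
  ⇒ R(z) = (1 + 11/13z)/(1 − 2/13z).

Need |R(x)|<1, x<0.
x=-1.75: |R|=0.3788
R=−1: 1+11/13x = −1+2/13x ⇒ -9/13x=2 ⇒ x=2/(-9/13)=-2.8889
Confirm numerically:
  x=-2.821: |R|=0.96722 <1
  x=-2.174: |R|=0.62912 <1
  x=-1.673: |R|=0.33054 <1
  x=-3.483: |R|=1.26781 >1
  x=-3.421: |R|=1.24136 >1
So |R|<1 on (-2.8889, 0).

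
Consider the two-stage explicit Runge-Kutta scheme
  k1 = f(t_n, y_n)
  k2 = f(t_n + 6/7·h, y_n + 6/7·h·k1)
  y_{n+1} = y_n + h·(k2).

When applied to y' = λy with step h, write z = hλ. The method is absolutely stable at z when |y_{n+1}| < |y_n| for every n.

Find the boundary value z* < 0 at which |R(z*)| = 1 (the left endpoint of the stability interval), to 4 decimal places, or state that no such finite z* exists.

Test eqn y'=λy, z=hλ:
  k1=λy_n ⇒ h·k1=z·y_n;  k2=λ(1+6/7z)y_n ⇒ h·k2=z(1+6/7z)y_n
  y_{n+1}/y_n = 1 + z(1+6/7z) = 1 + z + 6/7z²
  Hence R(z) = 1 + z + 6/7z².

Need |R(x)|<1, x<0.
x=-0.94: |R|=0.8174
R=1: x+6/7x²=0 ⇒ x=−7/6=-1.1667; min R=1−1/(4·6/7)=0.7083>−1
Confirm numerically:
  x=-1.109: |R|=0.94518 <1
  x=-0.914: |R|=0.80205 <1
  x=-0.799: |R|=0.74820 <1
  x=-0.510: |R|=0.71294 <1
  x=-1.622: |R|=1.63304 >1
  x=-1.491: |R|=1.41450 >1
  x=-1.306: |R|=1.15597 >1
So |R|<1 on (-1.1667, 0).

z* = -1.1667.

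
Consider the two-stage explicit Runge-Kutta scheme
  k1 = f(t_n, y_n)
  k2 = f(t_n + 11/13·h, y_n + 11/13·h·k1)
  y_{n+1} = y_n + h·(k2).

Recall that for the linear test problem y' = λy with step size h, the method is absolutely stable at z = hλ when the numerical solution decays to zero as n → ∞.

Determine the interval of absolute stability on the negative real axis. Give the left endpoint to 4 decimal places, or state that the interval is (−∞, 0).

On y'=λy, z=hλ:
  k1=λy_n ⇒ h·k1=z·y_n;  k2=λ(1+11/13z)y_n ⇒ h·k2=z(1+11/13z)y_n
  y_{n+1}/y_n = 1 + z(1+11/13z) = 1 + z + 11/13z²
  Hence R(z) = 1 + z + 11/13z².

Boundary: |R(x)|=1, x<0.
x=-1.56: |R|=1.4992
R=1: x+11/13x²=0 ⇒ x=−13/11=-1.1818; min R=1−1/(4·11/13)=0.7045>−1
Confirm numerically:
  x=-1.003: |R|=0.84824 <1
  x=-0.974: |R|=0.82873 <1
  x=-0.778: |R|=0.73416 <1
  x=-0.720: |R|=0.71865 <1
  x=-1.459: |R|=1.34219 >1
  x=-1.410: |R|=1.27224 >1
So |R|<1 on (-1.1818, 0).

(-1.1818, 0).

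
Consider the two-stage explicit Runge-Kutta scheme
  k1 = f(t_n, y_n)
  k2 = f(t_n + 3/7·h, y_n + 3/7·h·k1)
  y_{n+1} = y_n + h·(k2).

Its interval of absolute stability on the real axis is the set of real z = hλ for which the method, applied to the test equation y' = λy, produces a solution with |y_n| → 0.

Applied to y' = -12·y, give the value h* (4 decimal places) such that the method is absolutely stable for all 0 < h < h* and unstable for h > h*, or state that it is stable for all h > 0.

(-2.3333,0); λ=-12 ⇒ h* = (7/3)/12 = 0.1944.

With y'=λy (z=hλ):
  k1=λy_n ⇒ h·k1=z·y_n;  k2=λ(1+3/7z)y_n ⇒ h·k2=z(1+3/7z)y_n
  y_{n+1}/y_n = 1 + z(1+3/7z) = 1 + z + 3/7z²
  ⇒ R(z) = 1 + z + 3/7z².

Find x<0 with |R(x)|<1.
x=-1.31: |R|=0.4255
R=1: x+3/7x²=0 ⇒ x=−7/3=-2.3333; min R=1−1/(4·3/7)=0.4167>−1
Confirm numerically:
  x=-2.161: |R|=0.84039 <1
  x=-2.133: |R|=0.81687 <1
  x=-1.878: |R|=0.63352 <1
  x=-1.339: |R|=0.42939 <1
  x=-2.847: |R|=1.62675 >1
  x=-2.448: |R|=1.12030 >1
So |R|<1 on (-2.3333, 0).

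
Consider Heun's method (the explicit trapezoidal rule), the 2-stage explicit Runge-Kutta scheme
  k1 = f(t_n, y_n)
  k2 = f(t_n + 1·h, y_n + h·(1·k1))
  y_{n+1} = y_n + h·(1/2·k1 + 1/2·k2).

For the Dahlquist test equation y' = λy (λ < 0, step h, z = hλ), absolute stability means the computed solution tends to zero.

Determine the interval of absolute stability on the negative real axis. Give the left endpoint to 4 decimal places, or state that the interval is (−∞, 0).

z∈(-2.0000,0).

With y'=λy (z=hλ):
  order 2, 2-stage ⇒ R(z)=1+z+z^2/2
  (e.g. R(-1.07)=0.50245, |R|=0.50245)

Solve |R(x)|<1 on ℝ⁻.
x=-1.07: |R|=0.5025
|R(-2.2)|=1.2200 |R(-1.75)|=0.7812 |R(-1.5)|=0.6250
Bisect:
  x_lo=-2.3250 |R|=1.3778  x_hi=-0.2133 |R|=0.8094
  mid=-1.26914 |R|=0.53622 →hi
  mid=-1.79705 |R|=0.81765 →hi
  mid=-2.06101 |R|=1.06288 →lo
  mid=-1.92903 |R|=0.93155 →hi
  mid=-1.99502 |R|=0.99504 →hi
  mid=-2.02802 |R|=1.02841 →lo
  mid=-2.01152 |R|=1.01159 →lo
  mid=-2.00327 |R|=1.00328 →lo
  mid=-1.99915 |R|=0.99915 →hi
  ...
  [-2.00005,-1.99992] ⇒ x*=-2.0000
Interval (-2.0000, 0).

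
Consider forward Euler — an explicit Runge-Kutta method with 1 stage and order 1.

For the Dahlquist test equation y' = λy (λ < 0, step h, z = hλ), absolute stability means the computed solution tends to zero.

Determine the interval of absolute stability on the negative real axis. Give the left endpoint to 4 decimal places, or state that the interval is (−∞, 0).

On y'=λy, z=hλ:
  order 1, 1-stage ⇒ R(z)=1+z
  (e.g. R(-0.83)=0.17000, |R|=0.17000)

Need |R(x)|<1, x<0.
x=-0.83: |R|=0.1700
|R(-1.76)|=0.7600 |R(-1.28)|=0.2800 |R(-0.54)|=0.4600
Bisect:
  x_lo=-2.8093 |R|=1.8093  x_hi=-0.2255 |R|=0.7745
  mid=-1.51740 |R|=0.51740 →hi
  mid=-2.16336 |R|=1.16336 →lo
  mid=-1.84038 |R|=0.84038 →hi
  mid=-2.00187 |R|=1.00187 →lo
  mid=-1.92113 |R|=0.92113 →hi
  mid=-1.96150 |R|=0.96150 →hi
  mid=-1.98168 |R|=0.98168 →hi
  ...
  [-2.00014,-1.99998] ⇒ x*=-2.0000
Stable set (-2.0000, 0).

(-2.0000, 0).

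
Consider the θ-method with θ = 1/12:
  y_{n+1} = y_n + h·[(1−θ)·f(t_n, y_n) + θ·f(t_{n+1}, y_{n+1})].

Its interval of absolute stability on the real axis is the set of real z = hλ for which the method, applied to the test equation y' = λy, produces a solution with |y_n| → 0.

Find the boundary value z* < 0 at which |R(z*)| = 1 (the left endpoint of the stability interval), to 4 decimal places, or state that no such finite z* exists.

Test eqn y'=λy, z=hλ:
  y_{n+1} = y_n + z·[11/12·y_n + 1/12·y_{n+1}] ⇒ (1 − 1/12z)y_{n+1} = (1 + 11/12z)y_n
  Hence R(z) = (1 + 11/12z)/(1 − 1/12z).

Find x<0 with |R(x)|<1.
x=-0.82: |R|=0.2324
R=−1: 1+11/12x = −1+1/12x ⇒ -5/6x=2 ⇒ x=2/(-5/6)=-2.4000
Confirm numerically:
  x=-2.054: |R|=0.75381 <1
  x=-2.027: |R|=0.73408 <1
  x=-1.214: |R|=0.10247 <1
  x=-1.062: |R|=0.02435 <1
  x=-2.971: |R|=1.38140 >1
  x=-2.800: |R|=1.27027 >1
  x=-2.565: |R|=1.11329 >1
Interval (-2.4000, 0).

left endpoint -2.4000.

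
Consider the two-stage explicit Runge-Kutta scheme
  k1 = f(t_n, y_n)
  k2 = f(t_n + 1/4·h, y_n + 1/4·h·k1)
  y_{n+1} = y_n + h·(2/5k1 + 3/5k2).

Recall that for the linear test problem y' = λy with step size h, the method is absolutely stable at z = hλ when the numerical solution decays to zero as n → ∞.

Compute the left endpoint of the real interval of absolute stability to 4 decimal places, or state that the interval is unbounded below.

z* = -6.6667.

Set f=λy, z=hλ:
  k1=λy_n ⇒ h·k1=z·y_n;  k2=λ(1+1/4z)y_n ⇒ h·k2=z(1+1/4z)y_n
  y_{n+1}/y_n = 1 + 2/5z + 3/5z(1+1/4z) = 1 + z + 3/20z²
  R(z) = 1 + z + 3/20z².

Boundary: |R(x)|=1, x<0.
x=-1.35: |R|=0.0766
R=1: x+3/20x²=0 ⇒ x=−20/3=-6.6667; min R=1−1/(4·3/20)=-0.6667>−1
Confirm numerically:
  x=-6.200: |R|=0.56600 <1
  x=-3.063: |R|=0.65570 <1
  x=-2.667: |R|=0.60007 <1
  x=-7.262: |R|=1.64850 >1
  x=-7.140: |R|=1.50694 >1
  x=-6.726: |R|=1.05986 >1
Stable set (-6.6667, 0).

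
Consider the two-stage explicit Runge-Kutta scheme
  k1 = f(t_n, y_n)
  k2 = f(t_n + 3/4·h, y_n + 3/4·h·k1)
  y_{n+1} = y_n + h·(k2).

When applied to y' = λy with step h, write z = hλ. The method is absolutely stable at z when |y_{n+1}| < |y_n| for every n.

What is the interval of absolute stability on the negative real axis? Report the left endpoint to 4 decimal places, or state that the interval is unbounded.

z∈(-1.3333,0).

On y'=λy, z=hλ:
  k1=λy_n ⇒ h·k1=z·y_n;  k2=λ(1+3/4z)y_n ⇒ h·k2=z(1+3/4z)y_n
  y_{n+1}/y_n = 1 + z(1+3/4z) = 1 + z + 3/4z²
  ⇒ R(z) = 1 + z + 3/4z².

Boundary: |R(x)|=1, x<0.
x=-1.32: |R|=0.9868
R=1: x+3/4x²=0 ⇒ x=−4/3=-1.3333; min R=1−1/(4·3/4)=0.6667>−1
Confirm numerically:
  x=-1.167: |R|=0.85442 <1
  x=-0.795: |R|=0.67902 <1
  x=-0.685: |R|=0.66692 <1
  x=-1.795: |R|=1.62152 >1
  x=-1.787: |R|=1.60803 >1
Stable set (-1.3333, 0).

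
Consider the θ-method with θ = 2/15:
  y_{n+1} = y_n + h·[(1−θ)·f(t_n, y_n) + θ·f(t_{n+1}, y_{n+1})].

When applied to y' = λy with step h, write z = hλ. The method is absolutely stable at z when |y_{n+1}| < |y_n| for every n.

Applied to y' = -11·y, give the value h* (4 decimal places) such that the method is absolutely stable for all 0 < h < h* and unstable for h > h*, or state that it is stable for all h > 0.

(-2.7273,0); λ=-11 ⇒ h* = (30/11)/11 = 0.2479.

Set f=λy, z=hλ:
  y_{n+1} = y_n + z·[13/15·y_n + 2/15·y_{n+1}] ⇒ (1 − 2/15z)y_{n+1} = (1 + 13/15z)y_n
  Hence R(z) = (1 + 13/15z)/(1 − 2/15z).

Find x<0 with |R(x)|<1.
x=-1.77: |R|=0.4320
R=−1: 1+13/15x = −1+2/15x ⇒ -11/15x=2 ⇒ x=2/(-11/15)=-2.7273
Confirm numerically:
  x=-2.296: |R|=0.75786 <1
  x=-1.646: |R|=0.34977 <1
  x=-1.604: |R|=0.32140 <1
  x=-3.024: |R|=1.15507 >1
  x=-2.981: |R|=1.13315 >1
Stable set (-2.7273, 0).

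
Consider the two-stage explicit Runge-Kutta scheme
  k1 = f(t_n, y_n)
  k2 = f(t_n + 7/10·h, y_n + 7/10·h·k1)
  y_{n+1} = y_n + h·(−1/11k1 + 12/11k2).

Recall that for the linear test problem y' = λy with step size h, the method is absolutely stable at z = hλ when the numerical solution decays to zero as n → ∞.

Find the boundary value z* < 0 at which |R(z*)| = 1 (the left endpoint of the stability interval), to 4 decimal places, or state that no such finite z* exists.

left endpoint -1.3095.

Test eqn y'=λy, z=hλ:
  k1=λy_n ⇒ h·k1=z·y_n;  k2=λ(1+7/10z)y_n ⇒ h·k2=z(1+7/10z)y_n
  y_{n+1}/y_n = 1 − 1/11z + 12/11z(1+7/10z) = 1 + z + 42/55z²
  R(z) = 1 + z + 42/55z².

Solve |R(x)|<1 on ℝ⁻.
x=-1.72: |R|=1.5391
R=1: x+42/55x²=0 ⇒ x=−55/42=-1.3095; min R=1−1/(4·42/55)=0.6726>−1
Confirm numerically:
  x=-1.098: |R|=0.82264 <1
  x=-0.983: |R|=0.75489 <1
  x=-0.950: |R|=0.73918 <1
  x=-1.726: |R|=1.54893 >1
  x=-1.600: |R|=1.35491 >1
So |R|<1 on (-1.3095, 0).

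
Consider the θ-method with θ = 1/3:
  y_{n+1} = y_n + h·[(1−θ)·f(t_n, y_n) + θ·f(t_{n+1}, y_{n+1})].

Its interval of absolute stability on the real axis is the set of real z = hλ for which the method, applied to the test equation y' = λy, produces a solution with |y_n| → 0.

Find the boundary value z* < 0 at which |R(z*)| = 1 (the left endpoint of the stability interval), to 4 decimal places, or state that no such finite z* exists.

left endpoint -6.0000.

Set f=λy, z=hλ:
  y_{n+1} = y_n + z·[2/3·y_n + 1/3·y_{n+1}] ⇒ (1 − 1/3z)y_{n+1} = (1 + 2/3z)y_n
  R(z) = (1 + 2/3z)/(1 − 1/3z).

Boundary: |R(x)|=1, x<0.
x=-0.75: |R|=0.4000
R=−1: 1+2/3x = −1+1/3x ⇒ -1/3x=2 ⇒ x=2/(-1/3)=-6.0000
Confirm numerically:
  x=-4.812: |R|=0.84793 <1
  x=-4.187: |R|=0.74774 <1
  x=-3.717: |R|=0.66012 <1
  x=-3.038: |R|=0.50944 <1
  x=-6.568: |R|=1.05936 >1
  x=-6.449: |R|=1.04752 >1
So |R|<1 on (-6.0000, 0).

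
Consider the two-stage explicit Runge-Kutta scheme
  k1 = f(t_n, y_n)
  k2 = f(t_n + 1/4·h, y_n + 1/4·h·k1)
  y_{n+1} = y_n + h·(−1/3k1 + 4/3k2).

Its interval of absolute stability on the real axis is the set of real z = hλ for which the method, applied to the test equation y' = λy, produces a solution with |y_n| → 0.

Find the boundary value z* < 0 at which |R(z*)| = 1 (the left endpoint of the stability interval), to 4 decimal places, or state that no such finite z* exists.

Test eqn y'=λy, z=hλ:
  k1=λy_n ⇒ h·k1=z·y_n;  k2=λ(1+1/4z)y_n ⇒ h·k2=z(1+1/4z)y_n
  y_{n+1}/y_n = 1 − 1/3z + 4/3z(1+1/4z) = 1 + z + 1/3z²
  R(z) = 1 + z + 1/3z².

Boundary: |R(x)|=1, x<0.
x=-0.72: |R|=0.4528
R=1: x+1/3x²=0 ⇒ x=−3=-3.0000; min R=1−1/(4·1/3)=0.2500>−1
Confirm numerically:
  x=-2.868: |R|=0.87381 <1
  x=-1.681: |R|=0.26092 <1
  x=-1.585: |R|=0.25241 <1
  x=-1.385: |R|=0.25441 <1
  x=-3.383: |R|=1.43190 >1
  x=-3.189: |R|=1.20091 >1
So |R|<1 on (-3.0000, 0).

left endpoint -3.0000.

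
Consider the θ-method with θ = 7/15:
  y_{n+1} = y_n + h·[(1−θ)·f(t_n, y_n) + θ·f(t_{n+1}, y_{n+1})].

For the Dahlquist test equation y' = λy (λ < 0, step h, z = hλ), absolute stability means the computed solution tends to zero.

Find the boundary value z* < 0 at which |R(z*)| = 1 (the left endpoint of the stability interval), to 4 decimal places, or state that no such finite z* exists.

z* = -30.0000.

Test eqn y'=λy, z=hλ:
  y_{n+1} = y_n + z·[8/15·y_n + 7/15·y_{n+1}] ⇒ (1 − 7/15z)y_{n+1} = (1 + 8/15z)y_n
  R(z) = (1 + 8/15z)/(1 − 7/15z).

Boundary: |R(x)|=1, x<0.
x=-1.59: |R|=0.0873
R=−1: 1+8/15x = −1+7/15x ⇒ -1/15x=2 ⇒ x=2/(-1/15)=-30.0000
Confirm numerically:
  x=-22.373: |R|=0.95556 <1
  x=-18.936: |R|=0.92502 <1
  x=-17.044: |R|=0.90354 <1
  x=-30.411: |R|=1.00180 >1
  x=-30.298: |R|=1.00131 >1
So |R|<1 on (-30.0000, 0).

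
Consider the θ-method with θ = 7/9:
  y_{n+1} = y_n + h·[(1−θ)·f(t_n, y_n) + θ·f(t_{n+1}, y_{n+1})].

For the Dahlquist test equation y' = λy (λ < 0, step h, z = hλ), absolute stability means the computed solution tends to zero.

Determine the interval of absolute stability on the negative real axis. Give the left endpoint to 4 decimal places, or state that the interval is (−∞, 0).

Test eqn y'=λy, z=hλ:
  y_{n+1} = y_n + z·[2/9·y_n + 7/9·y_{n+1}] ⇒ (1 − 7/9z)y_{n+1} = (1 + 2/9z)y_n
  Hence R(z) = (1 + 2/9z)/(1 − 7/9z).

Solve |R(x)|<1 on ℝ⁻.
x=-1.57: |R|=0.2931
x=-2: |R|=0.2174
x=-10: |R|=0.1392
x=-100: |R|=0.2694
θ=7/9≥1/2 ⇒ |1+2/9x|<|1−7/9x| ∀x<0 ⇒ stable on all of ℝ⁻.

(−∞, 0) — no finite endpoint.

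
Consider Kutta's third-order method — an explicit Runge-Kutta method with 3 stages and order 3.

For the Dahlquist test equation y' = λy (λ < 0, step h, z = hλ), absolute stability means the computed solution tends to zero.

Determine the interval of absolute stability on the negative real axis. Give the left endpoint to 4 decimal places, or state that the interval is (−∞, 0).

z∈(-2.5127,0).

With y'=λy (z=hλ):
  order 3, 3-stage ⇒ R(z)=1+z+z^2/2+z^3/6
  (e.g. R(-1.74)=-0.10420, |R|=0.10420)

Boundary: |R(x)|=1, x<0.
x=-1.74: |R|=0.1042
|R(-1.96)|=0.2941 |R(-1.44)|=0.0991 |R(-1.12)|=0.2730
Bisect:
  x_lo=-2.8703 |R|=1.6921  x_hi=-0.0719 |R|=0.9306
  mid=-1.47107 |R|=0.08037 →hi
  mid=-2.17066 |R|=0.51939 →hi
  mid=-2.52046 |R|=1.01272 →lo
  mid=-2.34556 |R|=0.74548 →hi
  mid=-2.43301 |R|=0.87362 →hi
  mid=-2.47673 |R|=0.94176 →hi
  mid=-2.49859 |R|=0.97688 →hi
  mid=-2.50953 |R|=0.99471 →hi
  mid=-2.51499 |R|=1.00370 →lo
  ...
  [-2.51277,-2.51260] ⇒ x*=-2.5127
So |R|<1 on (-2.5127, 0).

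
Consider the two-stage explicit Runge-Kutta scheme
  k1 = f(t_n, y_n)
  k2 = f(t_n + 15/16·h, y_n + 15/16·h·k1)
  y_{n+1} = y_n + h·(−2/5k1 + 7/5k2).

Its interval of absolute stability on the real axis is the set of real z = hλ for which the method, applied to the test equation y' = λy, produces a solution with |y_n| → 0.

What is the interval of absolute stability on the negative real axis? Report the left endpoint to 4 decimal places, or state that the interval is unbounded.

z∈(-0.7619,0).

With y'=λy (z=hλ):
  k1=λy_n ⇒ h·k1=z·y_n;  k2=λ(1+15/16z)y_n ⇒ h·k2=z(1+15/16z)y_n
  y_{n+1}/y_n = 1 − 2/5z + 7/5z(1+15/16z) = 1 + z + 21/16z²
  R(z) = 1 + z + 21/16z².

Solve |R(x)|<1 on ℝ⁻.
x=-0.78: |R|=1.0185
R=1: x+21/16x²=0 ⇒ x=−16/21=-0.7619; min R=1−1/(4·21/16)=0.8095>−1
Confirm numerically:
  x=-0.654: |R|=0.90738 <1
  x=-0.496: |R|=0.82690 <1
  x=-0.436: |R|=0.81350 <1
  x=-0.328: |R|=0.81320 <1
  x=-0.919: |R|=1.18949 >1
  x=-0.819: |R|=1.06137 >1
So |R|<1 on (-0.7619, 0).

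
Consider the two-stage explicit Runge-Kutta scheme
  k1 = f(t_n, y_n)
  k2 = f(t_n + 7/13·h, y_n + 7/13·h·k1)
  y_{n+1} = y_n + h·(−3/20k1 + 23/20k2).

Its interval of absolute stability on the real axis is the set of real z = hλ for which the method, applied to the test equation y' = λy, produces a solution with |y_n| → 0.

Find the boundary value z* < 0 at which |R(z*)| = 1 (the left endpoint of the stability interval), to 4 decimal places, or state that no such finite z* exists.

Set f=λy, z=hλ:
  k1=λy_n ⇒ h·k1=z·y_n;  k2=λ(1+7/13z)y_n ⇒ h·k2=z(1+7/13z)y_n
  y_{n+1}/y_n = 1 − 3/20z + 23/20z(1+7/13z) = 1 + z + 161/260z²
  ⇒ R(z) = 1 + z + 161/260z².

Find x<0 with |R(x)|<1.
x=-1.27: |R|=0.7288
R=1: x+161/260x²=0 ⇒ x=−260/161=-1.6149; min R=1−1/(4·161/260)=0.5963>−1
Confirm numerically:
  x=-1.439: |R|=0.84325 <1
  x=-1.275: |R|=0.73164 <1
  x=-1.091: |R|=0.64606 <1
  x=-2.148: |R|=1.70907 >1
  x=-2.058: |R|=1.56467 >1
  x=-2.046: |R|=1.54617 >1
So |R|<1 on (-1.6149, 0).

z* = -1.6149.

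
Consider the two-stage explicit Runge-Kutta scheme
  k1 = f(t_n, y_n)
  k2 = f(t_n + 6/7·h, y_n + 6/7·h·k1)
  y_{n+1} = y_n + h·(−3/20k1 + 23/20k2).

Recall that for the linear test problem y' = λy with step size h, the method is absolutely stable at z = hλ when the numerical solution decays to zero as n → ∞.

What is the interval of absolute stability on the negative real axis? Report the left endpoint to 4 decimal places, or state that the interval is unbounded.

z∈(-1.0145,0).

Test eqn y'=λy, z=hλ:
  k1=λy_n ⇒ h·k1=z·y_n;  k2=λ(1+6/7z)y_n ⇒ h·k2=z(1+6/7z)y_n
  y_{n+1}/y_n = 1 − 3/20z + 23/20z(1+6/7z) = 1 + z + 69/70z²
  ⇒ R(z) = 1 + z + 69/70z².

Solve |R(x)|<1 on ℝ⁻.
x=-1.78: |R|=2.3431
R=1: x+69/70x²=0 ⇒ x=−70/69=-1.0145; min R=1−1/(4·69/70)=0.7464>−1
Confirm numerically:
  x=-0.723: |R|=0.79226 <1
  x=-0.498: |R|=0.74646 <1
  x=-0.431: |R|=0.75211 <1
  x=-1.609: |R|=1.94290 >1
  x=-1.360: |R|=1.46318 >1
Stable set (-1.0145, 0).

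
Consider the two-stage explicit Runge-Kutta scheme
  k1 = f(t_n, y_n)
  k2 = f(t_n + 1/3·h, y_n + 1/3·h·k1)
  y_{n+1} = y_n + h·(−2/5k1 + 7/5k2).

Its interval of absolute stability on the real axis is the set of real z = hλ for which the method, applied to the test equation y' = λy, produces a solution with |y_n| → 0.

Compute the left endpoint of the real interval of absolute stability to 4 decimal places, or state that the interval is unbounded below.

With y'=λy (z=hλ):
  k1=λy_n ⇒ h·k1=z·y_n;  k2=λ(1+1/3z)y_n ⇒ h·k2=z(1+1/3z)y_n
  y_{n+1}/y_n = 1 − 2/5z + 7/5z(1+1/3z) = 1 + z + 7/15z²
  Hence R(z) = 1 + z + 7/15z².

Find x<0 with |R(x)|<1.
x=-0.51: |R|=0.6114
R=1: x+7/15x²=0 ⇒ x=−15/7=-2.1429; min R=1−1/(4·7/15)=0.4643>−1
Confirm numerically:
  x=-1.814: |R|=0.72161 <1
  x=-1.171: |R|=0.46891 <1
  x=-1.019: |R|=0.46557 <1
  x=-2.271: |R|=1.13581 >1
  x=-2.227: |R|=1.08745 >1
Interval (-2.1429, 0).

left endpoint -2.1429.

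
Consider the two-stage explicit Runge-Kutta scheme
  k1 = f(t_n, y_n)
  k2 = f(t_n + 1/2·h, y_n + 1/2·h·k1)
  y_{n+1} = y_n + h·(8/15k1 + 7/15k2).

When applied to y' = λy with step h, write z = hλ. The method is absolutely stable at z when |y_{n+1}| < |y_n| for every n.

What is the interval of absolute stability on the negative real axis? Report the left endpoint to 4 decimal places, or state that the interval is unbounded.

Test eqn y'=λy, z=hλ:
  k1=λy_n ⇒ h·k1=z·y_n;  k2=λ(1+1/2z)y_n ⇒ h·k2=z(1+1/2z)y_n
  y_{n+1}/y_n = 1 + 8/15z + 7/15z(1+1/2z) = 1 + z + 7/30z²
  so R(z) = 1 + z + 7/30z².

Boundary: |R(x)|=1, x<0.
x=-0.9: |R|=0.2890
R=1: x+7/30x²=0 ⇒ x=−30/7=-4.2857; min R=1−1/(4·7/30)=-0.0714>−1
Confirm numerically:
  x=-4.028: |R|=0.75778 <1
  x=-3.481: |R|=0.34638 <1
  x=-2.669: |R|=0.00684 <1
  x=-4.435: |R|=1.15449 >1
  x=-4.395: |R|=1.11207 >1
So |R|<1 on (-4.2857, 0).

z∈(-4.2857,0).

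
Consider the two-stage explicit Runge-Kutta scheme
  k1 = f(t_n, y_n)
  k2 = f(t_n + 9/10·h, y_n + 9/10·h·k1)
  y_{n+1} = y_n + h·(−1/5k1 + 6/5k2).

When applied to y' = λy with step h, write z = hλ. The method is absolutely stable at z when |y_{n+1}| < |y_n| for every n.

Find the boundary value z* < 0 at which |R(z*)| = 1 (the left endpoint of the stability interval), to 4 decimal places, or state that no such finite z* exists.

Test eqn y'=λy, z=hλ:
  k1=λy_n ⇒ h·k1=z·y_n;  k2=λ(1+9/10z)y_n ⇒ h·k2=z(1+9/10z)y_n
  y_{n+1}/y_n = 1 − 1/5z + 6/5z(1+9/10z) = 1 + z + 27/25z²
  Hence R(z) = 1 + z + 27/25z².

Find x<0 with |R(x)|<1.
x=-1.73: |R|=2.5023
R=1: x+27/25x²=0 ⇒ x=−25/27=-0.9259; min R=1−1/(4·27/25)=0.7685>−1
Confirm numerically:
  x=-0.770: |R|=0.87033 <1
  x=-0.751: |R|=0.85812 <1
  x=-0.717: |R|=0.83822 <1
  x=-0.453: |R|=0.76863 <1
  x=-1.376: |R|=1.66885 >1
  x=-1.340: |R|=1.59925 >1
  x=-1.292: |R|=1.51081 >1
Interval (-0.9259, 0).

left endpoint -0.9259.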